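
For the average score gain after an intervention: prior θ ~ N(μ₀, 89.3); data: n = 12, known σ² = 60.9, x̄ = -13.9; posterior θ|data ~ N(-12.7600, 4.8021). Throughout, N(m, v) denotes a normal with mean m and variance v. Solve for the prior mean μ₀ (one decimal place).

With known observation variance, the Normal–Normal posterior has precision τ_n = τ₀ + n/σ² and mean μ_n = (τ₀μ₀ + (n/σ²)x̄)/τ_n.
Here τ₀ = 1/89.3 = 0.011198 and τ_data = 12/60.9 = 0.197044, so τ_n = 0.208242.
Rearranging for μ₀: μ₀ = (μ_n·τ_n − τ_data·x̄)/τ₀ = (-12.7600·0.208242 − 0.197044·-13.9) / 0.011198 = 0.081744/0.011198 ≈ 7.3.

μ₀ = 7.3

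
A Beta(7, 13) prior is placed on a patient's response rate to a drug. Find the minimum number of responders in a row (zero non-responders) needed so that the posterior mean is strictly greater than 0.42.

After k responders and 0 non-responders the posterior is Beta(7+k, 13), with mean (7+k)/(7+13+k).
Set (7+k)/(20+k) > 0.42 and solve: k > (0.42·20 − 7)/(1 − 0.42) = 2.414.
The smallest integer exceeding 2.414 is 3.

k = 3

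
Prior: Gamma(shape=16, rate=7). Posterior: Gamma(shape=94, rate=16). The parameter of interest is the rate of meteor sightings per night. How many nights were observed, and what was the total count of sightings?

A Gamma(α, β) prior (rate parametrization) on a Poisson rate with n observations summing to S gives posterior Gamma(α+S, β+n).
Matching: Σxᵢ = 94 − 16 = 78 and n = 16 − 7 = 9.

n = 9 nights with total 78 sightings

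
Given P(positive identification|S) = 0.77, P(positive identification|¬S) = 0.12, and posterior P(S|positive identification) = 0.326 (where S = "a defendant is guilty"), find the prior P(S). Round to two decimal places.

Bayes' rule in odds form gives O(S|E) = O(S)·[P(E|S)/P(E|¬S)], hence O(S) = O(S|E)/LR.
Posterior odds = 0.326/(1−0.326) = 0.4837. LR = 0.77/0.12 = 6.4167.
Prior odds = 0.4837/6.4167 = 0.0754, so P(S) = 0.0754/(1+0.0754) ≈ 0.07.

P(S) = 0.07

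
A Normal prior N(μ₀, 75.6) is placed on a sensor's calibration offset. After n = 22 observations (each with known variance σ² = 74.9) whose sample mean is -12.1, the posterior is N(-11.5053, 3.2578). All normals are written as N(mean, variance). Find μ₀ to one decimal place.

The posterior mean is a precision-weighted average: μ_n = (τ₀μ₀ + τ_data·x̄)/(τ₀+τ_data), with τ₀=1/σ₀² and τ_data=n/σ².
Here τ₀ = 1/75.6 = 0.013228 and τ_data = 22/74.9 = 0.293725, so τ_n = 0.306953.
Rearranging for μ₀: μ₀ = (μ_n·τ_n − τ_data·x̄)/τ₀ = (-11.5053·0.306953 − 0.293725·-12.1) / 0.013228 = 0.022486/0.013228 ≈ 1.7.

μ₀ = 1.7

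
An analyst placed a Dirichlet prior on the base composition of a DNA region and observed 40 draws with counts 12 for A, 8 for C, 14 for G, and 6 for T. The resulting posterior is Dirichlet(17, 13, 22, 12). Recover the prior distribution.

For a Dirichlet(α) prior with multinomial counts c, the posterior is Dirichlet(α + c) componentwise.
Subtract each count from the matching posterior parameter: 17−12=5, 13−8=5, 22−14=8, 12−6=6.

Dirichlet(5, 5, 8, 6)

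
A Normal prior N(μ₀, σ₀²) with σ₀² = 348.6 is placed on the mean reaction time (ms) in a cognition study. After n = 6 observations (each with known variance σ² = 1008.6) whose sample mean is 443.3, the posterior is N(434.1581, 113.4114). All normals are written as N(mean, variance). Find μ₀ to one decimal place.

With known observation variance, the Normal–Normal posterior has precision τ_n = τ₀ + n/σ² and mean μ_n = (τ₀μ₀ + (n/σ²)x̄)/τ_n.
Here τ₀ = 1/348.6 = 0.002869 and τ_data = 6/1008.6 = 0.005949, so τ_n = 0.008818.
Rearranging for μ₀: μ₀ = (μ_n·τ_n − τ_data·x̄)/τ₀ = (434.1581·0.008818 − 0.005949·443.3) / 0.002869 = 1.191214/0.002869 ≈ 415.2.

μ₀ = 415.2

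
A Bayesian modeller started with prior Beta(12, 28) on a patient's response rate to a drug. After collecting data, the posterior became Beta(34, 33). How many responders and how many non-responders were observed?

A Beta(a, b) prior with s successes and f failures in binomial data gives a Beta(a+s, b+f) posterior.
Match parameters: s=34−12=22, f=33−28=5.

22 responders and 5 non-responders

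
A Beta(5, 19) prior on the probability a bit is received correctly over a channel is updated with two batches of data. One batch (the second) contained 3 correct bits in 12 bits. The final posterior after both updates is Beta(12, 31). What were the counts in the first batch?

4 correct bits and 3 errors

Sequential conjugate updates are equivalent to a single update on the pooled data, so total successes = posterior α − prior α and total failures = posterior β − prior β.
Total across both batches: 12−5=7 correct bits, 31−19=12 errors.
Subtract the second batch: 7−3=4 correct bits and 12−9=3 errors.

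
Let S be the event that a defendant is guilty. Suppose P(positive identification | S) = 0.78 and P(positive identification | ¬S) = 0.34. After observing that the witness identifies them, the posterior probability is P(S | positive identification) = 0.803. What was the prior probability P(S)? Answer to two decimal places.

In odds form, posterior odds = prior odds × likelihood ratio, so prior odds = posterior odds ÷ LR.
Posterior odds = 0.803/(1−0.803) = 4.0761. LR = 0.78/0.34 = 2.2941.
Prior odds = 4.0761/2.2941 = 1.7768, so P(S) = 1.7768/(1+1.7768) ≈ 0.64.

P(S) = 0.64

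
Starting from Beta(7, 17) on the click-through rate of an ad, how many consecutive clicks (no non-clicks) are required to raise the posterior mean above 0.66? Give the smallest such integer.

After k clicks and 0 non-clicks the posterior is Beta(7+k, 17), with mean (7+k)/(7+17+k).
Set (7+k)/(24+k) > 0.66 and solve: k > (0.66·24 − 7)/(1 − 0.66) = 26.000.
The smallest integer exceeding 26.000 is 27, and checking k=27: (34)/(51) = 0.6667 > 0.66.

k = 27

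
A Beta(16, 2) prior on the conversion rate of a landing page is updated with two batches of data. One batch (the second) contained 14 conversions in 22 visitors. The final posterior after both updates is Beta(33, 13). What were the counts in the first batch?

Because Beta–binomial updating is additive in the counts, the combined data contributed (α_post−α_prior, β_post−β_prior) successes and failures.
Total across both batches: 33−16=17 conversions, 13−2=11 bounces.
Subtract the second batch: 17−14=3 conversions and 11−8=3 bounces.

3 conversions and 3 bounces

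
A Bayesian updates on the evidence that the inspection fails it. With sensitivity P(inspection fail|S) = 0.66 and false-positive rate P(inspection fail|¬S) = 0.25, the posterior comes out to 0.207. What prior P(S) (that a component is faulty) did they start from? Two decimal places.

Bayes' rule in odds form gives O(S|E) = O(S)·[P(E|S)/P(E|¬S)], hence O(S) = O(S|E)/LR.
Posterior odds = 0.207/(1−0.207) = 0.2610. LR = 0.66/0.25 = 2.6400.
Prior odds = 0.2610/2.6400 = 0.0989, so P(S) = 0.0989/(1+0.0989) ≈ 0.09.

P(S) = 0.09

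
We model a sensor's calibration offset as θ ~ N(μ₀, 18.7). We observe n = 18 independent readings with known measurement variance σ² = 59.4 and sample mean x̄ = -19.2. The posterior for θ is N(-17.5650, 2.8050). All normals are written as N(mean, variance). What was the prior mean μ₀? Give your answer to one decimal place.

The posterior mean is a precision-weighted average: μ_n = (τ₀μ₀ + τ_data·x̄)/(τ₀+τ_data), with τ₀=1/σ₀² and τ_data=n/σ².
Here τ₀ = 1/18.7 = 0.053476 and τ_data = 18/59.4 = 0.303030, so τ_n = 0.356506.
Rearranging for μ₀: μ₀ = (μ_n·τ_n − τ_data·x̄)/τ₀ = (-17.5650·0.356506 − 0.303030·-19.2) / 0.053476 = -0.443852/0.053476 ≈ -8.3.

μ₀ = -8.3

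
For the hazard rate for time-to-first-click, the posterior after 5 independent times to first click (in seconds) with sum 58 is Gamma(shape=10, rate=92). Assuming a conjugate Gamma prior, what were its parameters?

Gamma–exponential conjugacy: posterior shape = α + n, posterior rate = β + Σtᵢ.
So α = 10 − 5 = 5 and β = 92 − 58 = 34.

Gamma(shape=5, rate=34)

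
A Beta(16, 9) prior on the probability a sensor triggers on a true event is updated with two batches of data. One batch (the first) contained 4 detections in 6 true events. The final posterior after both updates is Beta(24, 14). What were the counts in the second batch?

Sequential conjugate updates are equivalent to a single update on the pooled data, so total successes = posterior α − prior α and total failures = posterior β − prior β.
Total across both batches: 24−16=8 detections, 14−9=5 misses.
Subtract the first batch: 8−4=4 detections and 5−2=3 misses.

4 detections and 3 misses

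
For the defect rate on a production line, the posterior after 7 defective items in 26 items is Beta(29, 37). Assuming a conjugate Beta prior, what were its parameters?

Beta(22, 18)

A Beta(α, β) prior with s successes and f failures in binomial data gives a Beta(α+s, β+f) posterior.
So α = 29 − 7 = 22 and β = 37 − 19 = 18.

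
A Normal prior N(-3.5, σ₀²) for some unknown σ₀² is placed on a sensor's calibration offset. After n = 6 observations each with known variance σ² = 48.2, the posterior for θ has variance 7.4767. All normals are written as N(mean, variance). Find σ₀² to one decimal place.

For the Normal–Normal model with known σ², precisions add: τ_n = τ₀ + n/σ².
So 1/σ₀² = 1/7.4767 − 6/48.2 = 0.133749 − 0.124481 = 0.009268.
Hence σ₀² = 1/0.009268 ≈ 107.9.

σ₀² = 107.9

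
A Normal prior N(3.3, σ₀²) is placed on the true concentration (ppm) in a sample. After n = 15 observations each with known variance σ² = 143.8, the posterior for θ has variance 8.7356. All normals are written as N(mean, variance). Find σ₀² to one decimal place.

σ₀² = 98.4

Posterior precision equals prior precision plus data precision: 1/σ_n² = 1/σ₀² + n/σ².
So 1/σ₀² = 1/8.7356 − 15/143.8 = 0.114474 − 0.104312 = 0.010162.
Hence σ₀² = 1/0.010162 ≈ 98.4.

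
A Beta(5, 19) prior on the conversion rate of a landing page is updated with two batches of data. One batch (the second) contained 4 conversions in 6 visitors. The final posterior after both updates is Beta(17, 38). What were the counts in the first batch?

8 conversions and 17 bounces

Because Beta–binomial updating is additive in the counts, the combined data contributed (α_post−α_prior, β_post−β_prior) successes and failures.
Total across both batches: 17−5=12 conversions, 38−19=19 bounces.
Subtract the second batch: 12−4=8 conversions and 19−2=17 bounces.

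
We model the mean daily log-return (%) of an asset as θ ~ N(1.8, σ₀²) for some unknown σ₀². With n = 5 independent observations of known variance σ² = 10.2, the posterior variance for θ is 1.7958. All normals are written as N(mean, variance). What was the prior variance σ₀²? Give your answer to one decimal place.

Posterior precision equals prior precision plus data precision: 1/σ_n² = 1/σ₀² + n/σ².
So 1/σ₀² = 1/1.7958 − 5/10.2 = 0.556855 − 0.490196 = 0.066659.
Hence σ₀² = 1/0.066659 ≈ 15.0.

σ₀² = 15.0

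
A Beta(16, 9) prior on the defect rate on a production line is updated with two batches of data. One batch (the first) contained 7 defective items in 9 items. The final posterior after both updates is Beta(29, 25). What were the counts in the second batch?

6 defective items and 14 good items

Sequential conjugate updates are equivalent to a single update on the pooled data, so total successes = posterior α − prior α and total failures = posterior β − prior β.
Total across both batches: 29−16=13 defective items, 25−9=16 good items.
Subtract the first batch: 13−7=6 defective items and 16−2=14 good items.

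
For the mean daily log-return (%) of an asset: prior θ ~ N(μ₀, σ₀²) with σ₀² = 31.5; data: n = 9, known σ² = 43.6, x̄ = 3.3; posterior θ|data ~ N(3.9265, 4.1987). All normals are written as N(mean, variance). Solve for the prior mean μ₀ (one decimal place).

With known observation variance, the Normal–Normal posterior has precision τ_n = τ₀ + n/σ² and mean μ_n = (τ₀μ₀ + (n/σ²)x̄)/τ_n.
Here τ₀ = 1/31.5 = 0.031746 and τ_data = 9/43.6 = 0.206422, so τ_n = 0.238168.
Rearranging for μ₀: μ₀ = (μ_n·τ_n − τ_data·x̄)/τ₀ = (3.9265·0.238168 − 0.206422·3.3) / 0.031746 = 0.253974/0.031746 ≈ 8.0.

μ₀ = 8.0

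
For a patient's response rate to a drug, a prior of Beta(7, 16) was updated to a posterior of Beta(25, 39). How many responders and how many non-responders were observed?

Under Beta–binomial conjugacy the posterior parameters are (a+s, b+f).
So s = 25 − 7 = 18 and f = 39 − 16 = 23.

18 responders and 23 non-responders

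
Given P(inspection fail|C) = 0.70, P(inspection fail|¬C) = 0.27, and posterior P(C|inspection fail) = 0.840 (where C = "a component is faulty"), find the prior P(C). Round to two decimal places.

P(C) = 0.67

Bayes' rule in odds form gives O(C|E) = O(C)·[P(E|C)/P(E|¬C)], hence O(C) = O(C|E)/LR.
Posterior odds = 0.840/(1−0.840) = 5.2500. LR = 0.70/0.27 = 2.5926.
Prior odds = 5.2500/2.5926 = 2.0250, so P(C) = 2.0250/(1+2.0250) ≈ 0.67.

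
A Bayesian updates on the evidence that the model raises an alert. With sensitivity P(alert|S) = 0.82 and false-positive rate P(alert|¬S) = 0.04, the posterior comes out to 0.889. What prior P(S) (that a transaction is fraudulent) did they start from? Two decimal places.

In odds form, posterior odds = prior odds × likelihood ratio, so prior odds = posterior odds ÷ LR.
Posterior odds = 0.889/(1−0.889) = 8.0090. LR = 0.82/0.04 = 20.5000.
Prior odds = 8.0090/20.5000 = 0.3907, so P(S) = 0.3907/(1+0.3907) ≈ 0.28.

P(S) = 0.28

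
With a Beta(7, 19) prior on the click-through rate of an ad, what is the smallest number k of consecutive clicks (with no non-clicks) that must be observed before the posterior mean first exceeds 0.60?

After k clicks and 0 non-clicks the posterior is Beta(7+k, 19), with mean (7+k)/(7+19+k).
Set (7+k)/(26+k) > 0.60 and solve: k > (0.60·26 − 7)/(1 − 0.60) = 21.500.
The smallest integer exceeding 21.500 is 22.

k = 22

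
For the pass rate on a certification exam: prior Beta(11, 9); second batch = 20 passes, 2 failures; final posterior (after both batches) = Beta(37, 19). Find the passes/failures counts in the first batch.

Sequential conjugate updates are equivalent to a single update on the pooled data, so total successes = posterior α − prior α and total failures = posterior β − prior β.
Total across both batches: 37−11=26 passes, 19−9=10 failures.
Subtract the second batch: 26−20=6 passes and 10−2=8 failures.

6 passes and 8 failures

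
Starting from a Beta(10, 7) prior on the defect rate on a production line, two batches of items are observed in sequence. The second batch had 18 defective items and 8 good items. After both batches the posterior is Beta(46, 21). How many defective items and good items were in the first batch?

18 defective items and 6 good items

Because Beta–binomial updating is additive in the counts, the combined data contributed (α_post−α_prior, β_post−β_prior) successes and failures.
Total across both batches: 46−10=36 defective items, 21−7=14 good items.
Subtract the second batch: 36−18=18 defective items and 14−8=6 good items.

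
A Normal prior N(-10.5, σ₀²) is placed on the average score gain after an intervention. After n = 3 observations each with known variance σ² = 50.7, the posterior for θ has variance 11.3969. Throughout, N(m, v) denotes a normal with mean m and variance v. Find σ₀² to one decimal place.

σ₀² = 35.0

For the Normal–Normal model with known σ², precisions add: τ_n = τ₀ + n/σ².
So 1/σ₀² = 1/11.3969 − 3/50.7 = 0.087743 − 0.059172 = 0.028571.
Hence σ₀² = 1/0.028571 ≈ 35.0.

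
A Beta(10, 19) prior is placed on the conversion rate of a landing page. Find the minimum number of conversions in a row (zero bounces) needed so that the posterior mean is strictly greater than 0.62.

k = 22

After k conversions and 0 bounces the posterior is Beta(10+k, 19), with mean (10+k)/(10+19+k).
Set (10+k)/(29+k) > 0.62 and solve: k > (0.62·29 − 10)/(1 − 0.62) = 21.000.
The smallest integer exceeding 21.000 is 22, and checking k=22: (32)/(51) = 0.6275 > 0.62.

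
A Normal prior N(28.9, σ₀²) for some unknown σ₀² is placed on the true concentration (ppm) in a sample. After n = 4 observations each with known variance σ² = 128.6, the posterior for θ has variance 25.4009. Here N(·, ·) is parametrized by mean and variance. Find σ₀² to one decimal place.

σ₀² = 121.0

For the Normal–Normal model with known σ², precisions add: τ_n = τ₀ + n/σ².
So 1/σ₀² = 1/25.4009 − 4/128.6 = 0.039369 − 0.031104 = 0.008265.
Hence σ₀² = 1/0.008265 ≈ 121.0.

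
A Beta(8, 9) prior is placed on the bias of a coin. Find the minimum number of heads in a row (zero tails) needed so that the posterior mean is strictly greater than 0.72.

After k heads and 0 tails the posterior is Beta(8+k, 9), with mean (8+k)/(8+9+k).
Set (8+k)/(17+k) > 0.72 and solve: k > (0.72·17 − 8)/(1 − 0.72) = 15.143.
The smallest integer exceeding 15.143 is 16, and checking k=16: (24)/(33) = 0.7273 > 0.72.

k = 16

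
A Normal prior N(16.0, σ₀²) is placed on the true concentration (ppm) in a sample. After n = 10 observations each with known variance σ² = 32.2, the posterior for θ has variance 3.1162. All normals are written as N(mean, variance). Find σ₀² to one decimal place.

σ₀² = 96.7

Posterior precision equals prior precision plus data precision: 1/σ_n² = 1/σ₀² + n/σ².
So 1/σ₀² = 1/3.1162 − 10/32.2 = 0.320904 − 0.310559 = 0.010345.
Hence σ₀² = 1/0.010345 ≈ 96.7.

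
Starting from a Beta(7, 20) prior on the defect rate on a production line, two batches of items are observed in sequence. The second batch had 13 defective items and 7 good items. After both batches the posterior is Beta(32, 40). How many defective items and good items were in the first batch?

Sequential conjugate updates are equivalent to a single update on the pooled data, so total successes = posterior α − prior α and total failures = posterior β − prior β.
Total across both batches: 32−7=25 defective items, 40−20=20 good items.
Subtract the second batch: 25−13=12 defective items and 20−7=13 good items.

12 defective items and 13 good items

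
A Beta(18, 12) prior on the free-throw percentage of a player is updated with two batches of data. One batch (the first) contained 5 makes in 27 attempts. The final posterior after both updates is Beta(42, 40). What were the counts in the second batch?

Sequential conjugate updates are equivalent to a single update on the pooled data, so total successes = posterior α − prior α and total failures = posterior β − prior β.
Total across both batches: 42−18=24 makes, 40−12=28 misses.
Subtract the first batch: 24−5=19 makes and 28−22=6 misses.

19 makes and 6 misses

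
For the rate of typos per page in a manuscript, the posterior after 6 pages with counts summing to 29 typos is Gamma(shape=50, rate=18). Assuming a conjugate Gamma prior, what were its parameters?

Gamma(shape=21, rate=12)

Gamma–Poisson conjugacy: posterior shape = α + Σxᵢ, posterior rate = β + n.
So α = 50 − 29 = 21 and β = 18 − 6 = 12.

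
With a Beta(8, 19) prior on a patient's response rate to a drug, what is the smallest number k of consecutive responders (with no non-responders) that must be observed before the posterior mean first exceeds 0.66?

After k responders and 0 non-responders the posterior is Beta(8+k, 19), with mean (8+k)/(8+19+k).
Set (8+k)/(27+k) > 0.66 and solve: k > (0.66·27 − 8)/(1 − 0.66) = 28.882.
The smallest integer exceeding 28.882 is 29.

k = 29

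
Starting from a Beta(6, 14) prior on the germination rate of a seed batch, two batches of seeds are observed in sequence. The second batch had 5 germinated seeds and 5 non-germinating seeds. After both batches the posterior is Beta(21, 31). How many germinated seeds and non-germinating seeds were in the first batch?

Sequential conjugate updates are equivalent to a single update on the pooled data, so total successes = posterior α − prior α and total failures = posterior β − prior β.
Total across both batches: 21−6=15 germinated seeds, 31−14=17 non-germinating seeds.
Subtract the second batch: 15−5=10 germinated seeds and 17−5=12 non-germinating seeds.

10 germinated seeds and 12 non-germinating seeds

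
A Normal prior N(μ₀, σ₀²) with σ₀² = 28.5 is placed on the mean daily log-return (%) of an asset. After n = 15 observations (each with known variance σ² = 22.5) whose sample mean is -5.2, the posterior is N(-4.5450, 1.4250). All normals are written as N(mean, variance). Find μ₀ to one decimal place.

μ₀ = 7.9

The posterior mean is a precision-weighted average: μ_n = (τ₀μ₀ + τ_data·x̄)/(τ₀+τ_data), with τ₀=1/σ₀² and τ_data=n/σ².
Here τ₀ = 1/28.5 = 0.035088 and τ_data = 15/22.5 = 0.666667, so τ_n = 0.701755.
Rearranging for μ₀: μ₀ = (μ_n·τ_n − τ_data·x̄)/τ₀ = (-4.5450·0.701755 − 0.666667·-5.2) / 0.035088 = 0.277192/0.035088 ≈ 7.9.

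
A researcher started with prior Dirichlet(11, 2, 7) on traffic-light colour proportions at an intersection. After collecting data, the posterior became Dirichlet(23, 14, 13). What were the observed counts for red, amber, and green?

counts (12, 12, 6)

For a Dirichlet(α) prior with multinomial counts c, the posterior is Dirichlet(α + c) componentwise.
Counts are posterior − prior componentwise: 23−11=12, 14−2=12, 13−7=6.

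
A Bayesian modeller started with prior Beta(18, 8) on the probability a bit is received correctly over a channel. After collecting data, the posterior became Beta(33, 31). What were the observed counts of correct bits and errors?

Under Beta–binomial conjugacy the posterior parameters are (α+s, β+f).
Match parameters: s=33−18=15, f=31−8=23.

15 correct bits and 23 errors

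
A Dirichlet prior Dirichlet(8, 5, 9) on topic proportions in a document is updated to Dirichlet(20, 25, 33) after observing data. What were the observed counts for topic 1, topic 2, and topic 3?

For a Dirichlet(α) prior with multinomial counts c, the posterior is Dirichlet(α + c) componentwise.
Counts are posterior − prior componentwise: 20−8=12, 25−5=20, 33−9=24.

counts (12, 20, 24)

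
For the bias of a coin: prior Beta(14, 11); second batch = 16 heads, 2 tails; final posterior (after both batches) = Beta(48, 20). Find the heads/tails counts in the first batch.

18 heads and 7 tails

Because Beta–binomial updating is additive in the counts, the combined data contributed (α_post−α_prior, β_post−β_prior) successes and failures.
Total across both batches: 48−14=34 heads, 20−11=9 tails.
Subtract the second batch: 34−16=18 heads and 9−2=7 tails.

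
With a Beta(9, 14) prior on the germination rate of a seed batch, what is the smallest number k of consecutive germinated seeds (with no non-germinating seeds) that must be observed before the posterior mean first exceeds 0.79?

k = 44

After k germinated seeds and 0 non-germinating seeds the posterior is Beta(9+k, 14), with mean (9+k)/(9+14+k).
Set (9+k)/(23+k) > 0.79 and solve: k > (0.79·23 − 9)/(1 − 0.79) = 43.667.
The smallest integer exceeding 43.667 is 44, and checking k=44: (53)/(67) = 0.7910 > 0.79.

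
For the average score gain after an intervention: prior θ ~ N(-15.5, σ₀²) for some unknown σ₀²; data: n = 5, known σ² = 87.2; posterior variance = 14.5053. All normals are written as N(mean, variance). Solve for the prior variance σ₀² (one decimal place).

σ₀² = 86.2

For the Normal–Normal model with known σ², precisions add: τ_n = τ₀ + n/σ².
So 1/σ₀² = 1/14.5053 − 5/87.2 = 0.068940 − 0.057339 = 0.011601.
Hence σ₀² = 1/0.011601 ≈ 86.2.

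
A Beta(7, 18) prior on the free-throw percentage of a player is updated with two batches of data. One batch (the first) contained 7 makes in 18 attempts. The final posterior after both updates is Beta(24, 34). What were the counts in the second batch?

10 makes and 5 misses

Sequential conjugate updates are equivalent to a single update on the pooled data, so total successes = posterior α − prior α and total failures = posterior β − prior β.
Total across both batches: 24−7=17 makes, 34−18=16 misses.
Subtract the first batch: 17−7=10 makes and 16−11=5 misses.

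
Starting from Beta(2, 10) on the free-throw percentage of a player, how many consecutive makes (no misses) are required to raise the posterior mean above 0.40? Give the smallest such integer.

k = 5

After k makes and 0 misses the posterior is Beta(2+k, 10), with mean (2+k)/(2+10+k).
Set (2+k)/(12+k) > 0.40 and solve: k > (0.40·12 − 2)/(1 − 0.40) = 4.667.
The smallest integer exceeding 4.667 is 5, and checking k=5: (7)/(17) = 0.4118 > 0.40.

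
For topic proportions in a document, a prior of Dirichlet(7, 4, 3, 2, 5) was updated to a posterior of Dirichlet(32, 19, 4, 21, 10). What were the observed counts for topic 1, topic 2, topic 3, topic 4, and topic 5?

For a Dirichlet(α) prior with multinomial counts c, the posterior is Dirichlet(α + c) componentwise.
Counts are posterior − prior componentwise: 32−7=25, 19−4=15, 4−3=1, 21−2=19, 10−5=5.

counts (25, 15, 1, 19, 5)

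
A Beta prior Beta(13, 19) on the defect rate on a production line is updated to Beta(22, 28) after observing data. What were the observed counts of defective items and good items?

9 defective items and 9 good items

A Beta(a, b) prior with s successes and f failures in binomial data gives a Beta(a+s, b+f) posterior.
So s = 22 − 13 = 9 and f = 28 − 19 = 9.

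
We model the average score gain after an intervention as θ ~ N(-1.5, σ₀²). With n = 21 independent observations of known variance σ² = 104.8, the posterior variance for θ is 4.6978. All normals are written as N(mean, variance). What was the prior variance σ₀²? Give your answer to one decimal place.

σ₀² = 80.1

Posterior precision equals prior precision plus data precision: 1/σ_n² = 1/σ₀² + n/σ².
So 1/σ₀² = 1/4.6978 − 21/104.8 = 0.212866 − 0.200382 = 0.012484.
Hence σ₀² = 1/0.012484 ≈ 80.1.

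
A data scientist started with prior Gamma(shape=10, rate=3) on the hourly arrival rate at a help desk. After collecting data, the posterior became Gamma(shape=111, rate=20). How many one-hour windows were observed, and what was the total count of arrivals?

n = 17 one-hour windows with total 101 arrivals

A Gamma(α, β) prior (rate parametrization) on a Poisson rate with n observations summing to S gives posterior Gamma(α+S, β+n).
Matching: Σxᵢ = 111 − 10 = 101 and n = 20 − 3 = 17.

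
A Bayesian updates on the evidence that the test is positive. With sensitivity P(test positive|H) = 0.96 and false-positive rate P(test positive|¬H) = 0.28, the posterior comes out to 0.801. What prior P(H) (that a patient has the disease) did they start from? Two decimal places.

In odds form, posterior odds = prior odds × likelihood ratio, so prior odds = posterior odds ÷ LR.
Posterior odds = 0.801/(1−0.801) = 4.0251. LR = 0.96/0.28 = 3.4286.
Prior odds = 4.0251/3.4286 = 1.1740, so P(H) = 1.1740/(1+1.1740) ≈ 0.54.

P(H) = 0.54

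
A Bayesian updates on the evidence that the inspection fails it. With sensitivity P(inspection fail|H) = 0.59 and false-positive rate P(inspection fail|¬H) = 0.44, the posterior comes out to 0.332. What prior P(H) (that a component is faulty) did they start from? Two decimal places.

Bayes' rule in odds form gives O(H|E) = O(H)·[P(E|H)/P(E|¬H)], hence O(H) = O(H|E)/LR.
Posterior odds = 0.332/(1−0.332) = 0.4970. LR = 0.59/0.44 = 1.3409.
Prior odds = 0.4970/1.3409 = 0.3706, so P(H) = 0.3706/(1+0.3706) ≈ 0.27.

P(H) = 0.27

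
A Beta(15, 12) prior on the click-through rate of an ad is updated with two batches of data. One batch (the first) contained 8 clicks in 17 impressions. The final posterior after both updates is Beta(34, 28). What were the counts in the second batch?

Because Beta–binomial updating is additive in the counts, the combined data contributed (α_post−α_prior, β_post−β_prior) successes and failures.
Total across both batches: 34−15=19 clicks, 28−12=16 non-clicks.
Subtract the first batch: 19−8=11 clicks and 16−9=7 non-clicks.

11 clicks and 7 non-clicks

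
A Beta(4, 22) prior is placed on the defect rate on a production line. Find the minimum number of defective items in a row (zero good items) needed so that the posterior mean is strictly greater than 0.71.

After k defective items and 0 good items the posterior is Beta(4+k, 22), with mean (4+k)/(4+22+k).
Set (4+k)/(26+k) > 0.71 and solve: k > (0.71·26 − 4)/(1 − 0.71) = 49.862.
The smallest integer exceeding 49.862 is 50, and checking k=50: (54)/(76) = 0.7105 > 0.71.

k = 50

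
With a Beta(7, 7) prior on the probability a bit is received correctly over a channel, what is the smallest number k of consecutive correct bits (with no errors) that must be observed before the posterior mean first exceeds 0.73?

k = 12

After k correct bits and 0 errors the posterior is Beta(7+k, 7), with mean (7+k)/(7+7+k).
Set (7+k)/(14+k) > 0.73 and solve: k > (0.73·14 − 7)/(1 − 0.73) = 11.926.
The smallest integer exceeding 11.926 is 12, and checking k=12: (19)/(26) = 0.7308 > 0.73.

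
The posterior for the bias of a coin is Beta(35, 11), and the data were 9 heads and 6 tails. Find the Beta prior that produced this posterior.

Under Beta–binomial conjugacy the posterior parameters are (a+s, b+f).
So a = 35 − 9 = 26 and b = 11 − 6 = 5.

Beta(26, 5)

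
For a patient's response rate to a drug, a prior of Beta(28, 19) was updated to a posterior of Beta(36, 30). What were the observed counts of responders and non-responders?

A Beta(a, b) prior with s successes and f failures in binomial data gives a Beta(a+s, b+f) posterior.
Match parameters: s=36−28=8, f=30−19=11.

8 responders and 11 non-responders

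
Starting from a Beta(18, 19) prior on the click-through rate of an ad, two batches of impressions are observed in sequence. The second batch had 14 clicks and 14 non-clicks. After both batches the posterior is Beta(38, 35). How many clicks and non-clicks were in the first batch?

Because Beta–binomial updating is additive in the counts, the combined data contributed (α_post−α_prior, β_post−β_prior) successes and failures.
Total across both batches: 38−18=20 clicks, 35−19=16 non-clicks.
Subtract the second batch: 20−14=6 clicks and 16−14=2 non-clicks.

6 clicks and 2 non-clicks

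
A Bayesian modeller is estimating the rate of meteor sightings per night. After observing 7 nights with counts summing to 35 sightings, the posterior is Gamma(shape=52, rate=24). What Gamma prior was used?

Gamma(shape=17, rate=17)

A Gamma(α, β) prior (rate parametrization) on a Poisson rate with n observations summing to S gives posterior Gamma(α+S, β+n).
So α = 52 − 35 = 17 and β = 24 − 7 = 17.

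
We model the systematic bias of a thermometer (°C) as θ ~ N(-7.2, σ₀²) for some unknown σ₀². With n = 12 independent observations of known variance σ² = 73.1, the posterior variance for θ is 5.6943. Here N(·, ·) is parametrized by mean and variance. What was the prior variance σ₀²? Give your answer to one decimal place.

For the Normal–Normal model with known σ², precisions add: τ_n = τ₀ + n/σ².
So 1/σ₀² = 1/5.6943 − 12/73.1 = 0.175614 − 0.164159 = 0.011455.
Hence σ₀² = 1/0.011455 ≈ 87.3.

σ₀² = 87.3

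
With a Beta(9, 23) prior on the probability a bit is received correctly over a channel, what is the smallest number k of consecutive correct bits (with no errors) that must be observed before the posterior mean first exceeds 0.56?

k = 21

After k correct bits and 0 errors the posterior is Beta(9+k, 23), with mean (9+k)/(9+23+k).
Set (9+k)/(32+k) > 0.56 and solve: k > (0.56·32 − 9)/(1 − 0.56) = 20.273.
The smallest integer exceeding 20.273 is 21.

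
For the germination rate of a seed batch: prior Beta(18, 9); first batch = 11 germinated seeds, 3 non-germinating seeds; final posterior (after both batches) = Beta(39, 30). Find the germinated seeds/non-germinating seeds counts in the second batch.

Because Beta–binomial updating is additive in the counts, the combined data contributed (α_post−α_prior, β_post−β_prior) successes and failures.
Total across both batches: 39−18=21 germinated seeds, 30−9=21 non-germinating seeds.
Subtract the first batch: 21−11=10 germinated seeds and 21−3=18 non-germinating seeds.

10 germinated seeds and 18 non-germinating seeds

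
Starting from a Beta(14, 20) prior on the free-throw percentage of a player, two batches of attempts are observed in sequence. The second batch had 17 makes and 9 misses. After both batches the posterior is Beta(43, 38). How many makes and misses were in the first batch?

Because Beta–binomial updating is additive in the counts, the combined data contributed (α_post−α_prior, β_post−β_prior) successes and failures.
Total across both batches: 43−14=29 makes, 38−20=18 misses.
Subtract the second batch: 29−17=12 makes and 18−9=9 misses.

12 makes and 9 misses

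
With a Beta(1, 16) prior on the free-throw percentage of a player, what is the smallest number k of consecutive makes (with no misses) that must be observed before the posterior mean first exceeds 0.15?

k = 2

After k makes and 0 misses the posterior is Beta(1+k, 16), with mean (1+k)/(1+16+k).
Set (1+k)/(17+k) > 0.15 and solve: k > (0.15·17 − 1)/(1 − 0.15) = 1.824.
The smallest integer exceeding 1.824 is 2.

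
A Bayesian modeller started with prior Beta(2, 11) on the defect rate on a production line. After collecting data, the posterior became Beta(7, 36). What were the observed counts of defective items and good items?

Under Beta–binomial conjugacy the posterior parameters are (a+s, b+f).
Match parameters: s=7−2=5, f=36−11=25.

5 defective items and 25 good items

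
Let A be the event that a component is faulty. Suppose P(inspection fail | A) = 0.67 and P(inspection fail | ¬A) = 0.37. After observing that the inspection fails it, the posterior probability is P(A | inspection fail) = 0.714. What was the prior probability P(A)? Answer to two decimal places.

In odds form, posterior odds = prior odds × likelihood ratio, so prior odds = posterior odds ÷ LR.
Posterior odds = 0.714/(1−0.714) = 2.4965. LR = 0.67/0.37 = 1.8108.
Prior odds = 2.4965/1.8108 = 1.3787, so P(A) = 1.3787/(1+1.3787) ≈ 0.58.

P(A) = 0.58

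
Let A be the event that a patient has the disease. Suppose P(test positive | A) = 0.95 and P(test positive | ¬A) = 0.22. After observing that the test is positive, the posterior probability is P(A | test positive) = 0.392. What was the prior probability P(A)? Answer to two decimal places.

P(A) = 0.13

In odds form, posterior odds = prior odds × likelihood ratio, so prior odds = posterior odds ÷ LR.
Posterior odds = 0.392/(1−0.392) = 0.6447. LR = 0.95/0.22 = 4.3182.
Prior odds = 0.6447/4.3182 = 0.1493, so P(A) = 0.1493/(1+0.1493) ≈ 0.13.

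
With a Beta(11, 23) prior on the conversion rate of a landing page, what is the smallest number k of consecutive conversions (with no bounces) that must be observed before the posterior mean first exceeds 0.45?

k = 8

After k conversions and 0 bounces the posterior is Beta(11+k, 23), with mean (11+k)/(11+23+k).
Set (11+k)/(34+k) > 0.45 and solve: k > (0.45·34 − 11)/(1 − 0.45) = 7.818.
The smallest integer exceeding 7.818 is 8, and checking k=8: (19)/(42) = 0.4524 > 0.45.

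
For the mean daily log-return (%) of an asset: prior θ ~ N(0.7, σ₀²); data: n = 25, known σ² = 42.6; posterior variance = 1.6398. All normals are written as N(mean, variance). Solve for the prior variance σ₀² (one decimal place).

Posterior precision equals prior precision plus data precision: 1/σ_n² = 1/σ₀² + n/σ².
So 1/σ₀² = 1/1.6398 − 25/42.6 = 0.609830 − 0.586854 = 0.022976.
Hence σ₀² = 1/0.022976 ≈ 43.5.

σ₀² = 43.5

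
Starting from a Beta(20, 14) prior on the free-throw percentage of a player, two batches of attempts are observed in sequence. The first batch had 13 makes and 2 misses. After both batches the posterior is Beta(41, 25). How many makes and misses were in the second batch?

Sequential conjugate updates are equivalent to a single update on the pooled data, so total successes = posterior α − prior α and total failures = posterior β − prior β.
Total across both batches: 41−20=21 makes, 25−14=11 misses.
Subtract the first batch: 21−13=8 makes and 11−2=9 misses.

8 makes and 9 misses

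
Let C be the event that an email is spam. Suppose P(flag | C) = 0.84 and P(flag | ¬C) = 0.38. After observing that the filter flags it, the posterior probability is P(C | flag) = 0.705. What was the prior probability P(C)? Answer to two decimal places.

P(C) = 0.52

In odds form, posterior odds = prior odds × likelihood ratio, so prior odds = posterior odds ÷ LR.
Posterior odds = 0.705/(1−0.705) = 2.3898. LR = 0.84/0.38 = 2.2105.
Prior odds = 2.3898/2.2105 = 1.0811, so P(C) = 1.0811/(1+1.0811) ≈ 0.52.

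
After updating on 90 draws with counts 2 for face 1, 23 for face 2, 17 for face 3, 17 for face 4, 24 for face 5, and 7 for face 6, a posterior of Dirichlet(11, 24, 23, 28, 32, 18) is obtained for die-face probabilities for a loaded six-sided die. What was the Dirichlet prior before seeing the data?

For a Dirichlet(α) prior with multinomial counts c, the posterior is Dirichlet(α + c) componentwise.
Subtract each count from the matching posterior parameter: 11−2=9, 24−23=1, 23−17=6, 28−17=11, 32−24=8, 18−7=11.

Dirichlet(9, 1, 6, 11, 8, 11)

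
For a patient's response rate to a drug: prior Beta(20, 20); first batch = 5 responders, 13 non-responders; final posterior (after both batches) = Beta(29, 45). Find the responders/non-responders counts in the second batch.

4 responders and 12 non-responders

Because Beta–binomial updating is additive in the counts, the combined data contributed (α_post−α_prior, β_post−β_prior) successes and failures.
Total across both batches: 29−20=9 responders, 45−20=25 non-responders.
Subtract the first batch: 9−5=4 responders and 25−13=12 non-responders.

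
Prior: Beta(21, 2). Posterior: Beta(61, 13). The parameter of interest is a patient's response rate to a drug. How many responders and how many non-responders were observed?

40 responders and 11 non-responders

A Beta(α, β) prior with s successes and f failures in binomial data gives a Beta(α+s, β+f) posterior.
So s = 61 − 21 = 40 and f = 13 − 2 = 11.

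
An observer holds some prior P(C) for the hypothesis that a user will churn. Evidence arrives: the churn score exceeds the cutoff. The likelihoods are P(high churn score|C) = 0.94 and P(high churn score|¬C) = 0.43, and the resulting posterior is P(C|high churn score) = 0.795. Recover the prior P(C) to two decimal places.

P(C) = 0.64

Bayes' rule in odds form gives O(C|E) = O(C)·[P(E|C)/P(E|¬C)], hence O(C) = O(C|E)/LR.
Posterior odds = 0.795/(1−0.795) = 3.8780. LR = 0.94/0.43 = 2.1860.
Prior odds = 3.8780/2.1860 = 1.7740, so P(C) = 1.7740/(1+1.7740) ≈ 0.64.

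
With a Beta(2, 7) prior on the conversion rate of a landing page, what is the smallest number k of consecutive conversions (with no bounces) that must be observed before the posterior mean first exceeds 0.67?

After k conversions and 0 bounces the posterior is Beta(2+k, 7), with mean (2+k)/(2+7+k).
Set (2+k)/(9+k) > 0.67 and solve: k > (0.67·9 − 2)/(1 − 0.67) = 12.212.
The smallest integer exceeding 12.212 is 13.

k = 13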